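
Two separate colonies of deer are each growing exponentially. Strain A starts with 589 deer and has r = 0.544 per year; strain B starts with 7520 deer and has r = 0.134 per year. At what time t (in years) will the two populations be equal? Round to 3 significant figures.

Set 589·e^(0.544t) = 7520·e^(0.134t).
e^((0.544 − 0.134)t) = 7520/589 → e^(0.41·t) = 12.767.
0.41·t = ln(12.767) = 2.5469, so t = 2.5469/0.41 = 6.2119.

6.21 years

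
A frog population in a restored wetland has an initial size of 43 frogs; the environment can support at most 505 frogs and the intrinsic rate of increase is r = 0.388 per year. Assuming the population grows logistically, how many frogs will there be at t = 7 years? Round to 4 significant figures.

295.2 frogs

A = (K − N₀)/N₀ = (505 − 43)/43 = 10.744.
N(t) = K/(1 + A·e^(−rt)) = 505/(1 + 10.744×e^(−0.388×7)).
e^(−2.716) = 0.066139; denominator = 1 + 10.744×0.066139 = 1.7106.
N = 505/1.7106 = 295.217.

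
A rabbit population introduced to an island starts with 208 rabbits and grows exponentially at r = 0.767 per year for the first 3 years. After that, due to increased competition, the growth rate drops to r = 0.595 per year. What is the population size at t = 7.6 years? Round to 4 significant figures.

Phase 1: N(3) = 208·e^(0.767×3) = 208·e^2.301 = 2076.71.
Phase 2 runs for 7.6 − 3 = 4.6 years at r = 0.595.
N(7.6) = 2076.71·e^(0.595×4.6) = 2076.71·e^2.737 = 32065.6.

32070 rabbits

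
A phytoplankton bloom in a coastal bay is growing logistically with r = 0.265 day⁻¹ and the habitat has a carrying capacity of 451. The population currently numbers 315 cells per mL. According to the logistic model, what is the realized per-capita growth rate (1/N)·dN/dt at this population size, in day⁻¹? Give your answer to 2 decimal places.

0.08 per day

(1/N)·dN/dt = r(1 − N/K) = 0.265 × (1 − 315/451).
= 0.265 × 0.30155 = 0.079911.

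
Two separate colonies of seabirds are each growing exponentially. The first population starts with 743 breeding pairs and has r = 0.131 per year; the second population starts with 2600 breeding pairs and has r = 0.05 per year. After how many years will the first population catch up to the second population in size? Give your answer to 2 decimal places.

Set 743·e^(0.131t) = 2600·e^(0.05t).
e^((0.131 − 0.05)t) = 2600/743 → e^(0.081·t) = 3.4993.
0.081·t = ln(3.4993) = 1.2526, so t = 1.2526/0.081 = 15.464.

15.46 years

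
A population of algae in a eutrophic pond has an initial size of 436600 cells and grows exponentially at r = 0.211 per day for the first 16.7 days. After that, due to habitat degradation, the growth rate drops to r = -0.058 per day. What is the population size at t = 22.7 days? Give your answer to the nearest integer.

Phase 1: N(16.7) = 436600·e^(0.211×16.7) = 436600·e^3.524 = 1.480496×10^7.
Phase 2 runs for 22.7 − 16.7 = 6 days at r = -0.058.
N(22.7) = 1.480496×10^7·e^(-0.058×6) = 1.480496×10^7·e^-0.348 = 1.045376×10^7.

10453765 cells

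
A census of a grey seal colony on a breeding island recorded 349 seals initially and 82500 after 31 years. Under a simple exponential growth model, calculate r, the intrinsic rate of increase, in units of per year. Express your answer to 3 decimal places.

From N(t) = N₀·e^(rt): e^(r·31) = 82500/349 = 236.39.
r·31 = ln(236.39) = 5.4655, so r = 5.4655/31 = 0.17631.

0.176 per year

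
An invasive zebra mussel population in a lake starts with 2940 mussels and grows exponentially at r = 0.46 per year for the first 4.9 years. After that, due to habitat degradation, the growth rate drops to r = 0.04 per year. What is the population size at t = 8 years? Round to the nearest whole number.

31703 mussels

Phase 1: N(4.9) = 2940·e^(0.46×4.9) = 2940·e^2.254 = 28005.7.
Phase 2 runs for 8 − 4.9 = 3.1 years at r = 0.04.
N(8) = 28005.7·e^(0.04×3.1) = 28005.7·e^0.124 = 31702.9.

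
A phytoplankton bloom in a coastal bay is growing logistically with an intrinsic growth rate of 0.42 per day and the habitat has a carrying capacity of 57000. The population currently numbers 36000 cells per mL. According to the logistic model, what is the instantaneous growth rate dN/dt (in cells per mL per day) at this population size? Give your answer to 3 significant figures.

5570 cells per mL per day

dN/dt = rN(1 − N/K) = 0.42 × 36000 × (1 − 36000/57000).
1 − 36000/57000 = 0.36842; dN/dt = 0.42 × 36000 × 0.36842 = 5570.5.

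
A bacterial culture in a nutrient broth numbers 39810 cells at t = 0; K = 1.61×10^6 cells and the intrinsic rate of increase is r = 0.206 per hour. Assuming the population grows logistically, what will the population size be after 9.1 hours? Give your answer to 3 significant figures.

A = (K − N₀)/N₀ = (1.61×10^6 − 39810)/39810 = 39.442.
N(t) = K/(1 + A·e^(−rt)) = 1.61×10^6/(1 + 39.442×e^(−0.206×9.1)).
e^(−1.875) = 0.15342; denominator = 1 + 39.442×0.15342 = 7.0511.
N = 1.61×10^6/7.0511 = 228334.

228000 cells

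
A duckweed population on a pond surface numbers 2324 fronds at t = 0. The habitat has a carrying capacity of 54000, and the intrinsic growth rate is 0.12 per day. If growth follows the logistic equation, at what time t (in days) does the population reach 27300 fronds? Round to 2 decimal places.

A = (K − N₀)/N₀ = (54000 − 2324)/2324 = 22.236.
Solve 54000/(1 + 22.236·e^(−0.12t)) = 27300: 1 + 22.236·e^(−0.12t) = 1.978, so e^(−0.12t) = 0.0439841.
−0.12·t = ln(0.0439841) = -3.1239, so t = 3.1239/0.12 = 26.033.

26.03 days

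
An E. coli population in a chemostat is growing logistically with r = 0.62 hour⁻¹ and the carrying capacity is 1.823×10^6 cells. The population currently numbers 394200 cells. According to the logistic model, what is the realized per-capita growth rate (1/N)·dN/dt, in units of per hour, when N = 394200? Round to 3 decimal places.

0.486 per hour

(1/N)·dN/dt = r(1 − N/K) = 0.62 × (1 − 394200/1.823×10^6).
= 0.62 × 0.78376 = 0.48593.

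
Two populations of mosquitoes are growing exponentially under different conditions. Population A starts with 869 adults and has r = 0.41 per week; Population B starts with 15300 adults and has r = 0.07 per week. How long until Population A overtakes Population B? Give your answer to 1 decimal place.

8.4 weeks

Set 869·e^(0.41t) = 15300·e^(0.07t).
e^((0.41 − 0.07)t) = 15300/869 → e^(0.34·t) = 17.606.
0.34·t = ln(17.606) = 2.8683, so t = 2.8683/0.34 = 8.4361.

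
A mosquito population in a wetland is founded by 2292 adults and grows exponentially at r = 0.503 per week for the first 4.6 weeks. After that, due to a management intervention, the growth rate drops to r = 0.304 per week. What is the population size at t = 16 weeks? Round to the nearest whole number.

Phase 1: N(4.6) = 2292·e^(0.503×4.6) = 2292·e^2.314 = 23178.5.
Phase 2 runs for 16 − 4.6 = 11.4 weeks at r = 0.304.
N(16) = 23178.5·e^(0.304×11.4) = 23178.5·e^3.466 = 741611.

741611 adults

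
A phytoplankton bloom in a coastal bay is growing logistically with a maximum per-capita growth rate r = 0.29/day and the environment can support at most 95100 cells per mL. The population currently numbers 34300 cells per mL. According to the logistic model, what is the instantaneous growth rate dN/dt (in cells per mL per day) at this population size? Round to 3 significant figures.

dN/dt = rN(1 − N/K) = 0.29 × 34300 × (1 − 34300/95100).
1 − 34300/95100 = 0.63933; dN/dt = 0.29 × 34300 × 0.63933 = 6359.4.

6360 cells per mL per day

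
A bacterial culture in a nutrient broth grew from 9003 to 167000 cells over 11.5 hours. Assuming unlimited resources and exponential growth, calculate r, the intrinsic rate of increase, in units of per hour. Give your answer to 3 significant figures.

0.254 per hour

From N(t) = N₀·e^(rt): e^(r·11.5) = 167000/9003 = 18.549.
r·11.5 = ln(18.549) = 2.9204, so r = 2.9204/11.5 = 0.25395.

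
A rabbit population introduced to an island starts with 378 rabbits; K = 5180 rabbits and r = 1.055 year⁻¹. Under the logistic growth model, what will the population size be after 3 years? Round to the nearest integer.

3372 rabbits

A = (K − N₀)/N₀ = (5180 − 378)/378 = 12.704.
N(t) = K/(1 + A·e^(−rt)) = 5180/(1 + 12.704×e^(−1.055×3)).
e^(−3.165) = 0.042214; denominator = 1 + 12.704×0.042214 = 1.5363.
N = 5180/1.5363 = 3371.79.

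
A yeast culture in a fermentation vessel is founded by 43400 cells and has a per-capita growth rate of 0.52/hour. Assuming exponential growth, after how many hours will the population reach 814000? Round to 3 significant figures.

5.64 hours

Set N₀·e^(rt) = 814000: e^(0.52·t) = 814000/43400 = 18.756.
0.52·t = ln(18.756) = 2.9315, so t = 2.9315/0.52 = 5.6375.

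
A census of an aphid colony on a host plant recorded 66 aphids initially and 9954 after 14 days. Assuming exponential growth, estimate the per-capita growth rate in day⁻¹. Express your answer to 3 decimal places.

0.358 per day

From N(t) = N₀·e^(rt): e^(r·14) = 9954/66 = 150.82.
r·14 = ln(150.82) = 5.0161, so r = 5.0161/14 = 0.35829.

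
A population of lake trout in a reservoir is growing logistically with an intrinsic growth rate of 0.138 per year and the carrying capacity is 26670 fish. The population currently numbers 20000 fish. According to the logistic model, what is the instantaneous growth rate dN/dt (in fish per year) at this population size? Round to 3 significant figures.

690 fish per year

dN/dt = rN(1 − N/K) = 0.138 × 20000 × (1 − 20000/26670).
1 − 20000/26670 = 0.25009; dN/dt = 0.138 × 20000 × 0.25009 = 690.26.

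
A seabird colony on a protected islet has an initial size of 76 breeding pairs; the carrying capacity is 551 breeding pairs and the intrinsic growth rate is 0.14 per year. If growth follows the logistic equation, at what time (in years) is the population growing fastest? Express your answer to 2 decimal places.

Logistic growth is fastest at N = K/2 = 275.5.
A = (K − N₀)/N₀ = 6.25. Set K/(1 + A·e^(−rt)) = K/2 → A·e^(−rt) = 1.
e^(−0.14t) = 1/6.25 = 0.16, so t = ln(6.25)/0.14 = 1.8326/0.14 = 13.09.

13.09 years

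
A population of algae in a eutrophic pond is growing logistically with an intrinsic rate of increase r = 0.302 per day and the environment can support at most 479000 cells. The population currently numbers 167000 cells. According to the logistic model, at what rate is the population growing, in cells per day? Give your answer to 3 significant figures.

32900 cells per day

dN/dt = rN(1 − N/K) = 0.302 × 167000 × (1 − 167000/479000).
1 − 167000/479000 = 0.65136; dN/dt = 0.302 × 167000 × 0.65136 = 32851.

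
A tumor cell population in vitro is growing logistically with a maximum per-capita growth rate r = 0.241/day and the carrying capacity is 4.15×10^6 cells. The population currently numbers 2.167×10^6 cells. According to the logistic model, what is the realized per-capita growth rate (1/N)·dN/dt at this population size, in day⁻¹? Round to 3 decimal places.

0.115 per day

(1/N)·dN/dt = r(1 − N/K) = 0.241 × (1 − 2.167×10^6/4.15×10^6).
= 0.241 × 0.47783 = 0.11516.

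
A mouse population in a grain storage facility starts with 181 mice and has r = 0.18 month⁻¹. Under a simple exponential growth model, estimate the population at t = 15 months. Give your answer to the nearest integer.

2693 mice

N(t) = N₀·e^(rt) = 181 × e^(0.18×15) = 181 × e^2.7.
e^2.7 ≈ 14.88, so N ≈ 181 × 14.88 = 2693.23.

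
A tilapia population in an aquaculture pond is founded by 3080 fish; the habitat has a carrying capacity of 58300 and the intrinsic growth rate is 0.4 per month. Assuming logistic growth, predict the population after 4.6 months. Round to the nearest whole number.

A = (K − N₀)/N₀ = (58300 − 3080)/3080 = 17.929.
N(t) = K/(1 + A·e^(−rt)) = 58300/(1 + 17.929×e^(−0.4×4.6)).
e^(−1.84) = 0.15882; denominator = 1 + 17.929×0.15882 = 3.8474.
N = 58300/3.8474 = 15153.2.

15153 fish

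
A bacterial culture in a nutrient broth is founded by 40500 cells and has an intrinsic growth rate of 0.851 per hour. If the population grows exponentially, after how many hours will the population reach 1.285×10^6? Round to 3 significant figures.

4.06 hours

Set N₀·e^(rt) = 1.285×10^6: e^(0.851·t) = 1.285×10^6/40500 = 31.728.
0.851·t = ln(31.728) = 3.4572, so t = 3.4572/0.851 = 4.0625.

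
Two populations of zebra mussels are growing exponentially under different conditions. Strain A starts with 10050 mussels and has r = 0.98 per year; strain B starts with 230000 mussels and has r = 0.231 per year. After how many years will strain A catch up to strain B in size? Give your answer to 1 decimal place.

Set 10050·e^(0.98t) = 230000·e^(0.231t).
e^((0.98 − 0.231)t) = 230000/10050 → e^(0.749·t) = 22.886.
0.749·t = ln(22.886) = 3.1305, so t = 3.1305/0.749 = 4.1796.

4.2 years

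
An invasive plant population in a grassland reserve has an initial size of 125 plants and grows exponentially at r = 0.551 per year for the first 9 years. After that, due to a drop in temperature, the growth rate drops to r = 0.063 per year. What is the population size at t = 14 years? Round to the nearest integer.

24399 plants

Phase 1: N(9) = 125·e^(0.551×9) = 125·e^4.959 = 17806.4.
Phase 2 runs for 14 − 9 = 5 years at r = 0.063.
N(14) = 17806.4·e^(0.063×5) = 17806.4·e^0.315 = 24399.4.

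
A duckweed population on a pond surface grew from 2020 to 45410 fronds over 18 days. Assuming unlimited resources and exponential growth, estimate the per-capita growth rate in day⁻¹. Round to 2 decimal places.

0.17 per day

From N(t) = N₀·e^(rt): e^(r·18) = 45410/2020 = 22.48.
r·18 = ln(22.48) = 3.1126, so r = 3.1126/18 = 0.17292.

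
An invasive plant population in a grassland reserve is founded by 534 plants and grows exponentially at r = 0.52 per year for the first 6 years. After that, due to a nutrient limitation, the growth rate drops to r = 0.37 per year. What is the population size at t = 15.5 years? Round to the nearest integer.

406523 plants

Phase 1: N(6) = 534·e^(0.52×6) = 534·e^3.12 = 12093.2.
Phase 2 runs for 15.5 − 6 = 9.5 years at r = 0.37.
N(15.5) = 12093.2·e^(0.37×9.5) = 12093.2·e^3.515 = 406523.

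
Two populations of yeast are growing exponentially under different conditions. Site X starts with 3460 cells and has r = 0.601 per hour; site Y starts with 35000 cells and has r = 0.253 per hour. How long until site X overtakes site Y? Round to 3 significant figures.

Set 3460·e^(0.601t) = 35000·e^(0.253t).
e^((0.601 − 0.253)t) = 35000/3460 → e^(0.348·t) = 10.116.
0.348·t = ln(10.116) = 2.3141, so t = 2.3141/0.348 = 6.6497.

6.65 hours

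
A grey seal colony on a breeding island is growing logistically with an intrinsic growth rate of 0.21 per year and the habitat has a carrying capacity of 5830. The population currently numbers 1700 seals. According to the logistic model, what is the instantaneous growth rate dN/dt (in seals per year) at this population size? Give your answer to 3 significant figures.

253 seals per year

dN/dt = rN(1 − N/K) = 0.21 × 1700 × (1 − 1700/5830).
1 − 1700/5830 = 0.7084; dN/dt = 0.21 × 1700 × 0.7084 = 252.9.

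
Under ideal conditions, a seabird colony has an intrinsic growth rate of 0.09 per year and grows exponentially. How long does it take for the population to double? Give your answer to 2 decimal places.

7.70 years

Doubling time t_d = ln(2)/r = 0.6931/0.09 = 7.7016.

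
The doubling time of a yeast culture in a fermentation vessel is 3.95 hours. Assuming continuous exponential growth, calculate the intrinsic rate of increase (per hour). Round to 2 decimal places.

0.18 per hour

r = ln(2)/t_d = 0.6931/3.95 = 0.17548.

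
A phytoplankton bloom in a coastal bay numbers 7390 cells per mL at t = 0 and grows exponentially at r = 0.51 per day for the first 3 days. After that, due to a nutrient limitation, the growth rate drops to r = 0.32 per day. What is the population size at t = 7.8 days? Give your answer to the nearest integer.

Phase 1: N(3) = 7390·e^(0.51×3) = 7390·e^1.53 = 34128.3.
Phase 2 runs for 7.8 − 3 = 4.8 days at r = 0.32.
N(7.8) = 34128.3·e^(0.32×4.8) = 34128.3·e^1.536 = 158559.

158559 cells per mL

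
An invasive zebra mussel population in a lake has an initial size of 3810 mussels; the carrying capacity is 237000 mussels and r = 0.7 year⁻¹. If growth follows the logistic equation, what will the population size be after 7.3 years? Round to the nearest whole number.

173064 mussels

A = (K − N₀)/N₀ = (237000 − 3810)/3810 = 61.205.
N(t) = K/(1 + A·e^(−rt)) = 237000/(1 + 61.205×e^(−0.7×7.3)).
e^(−5.11) = 0.0060361; denominator = 1 + 61.205×0.0060361 = 1.3694.
N = 237000/1.3694 = 173064.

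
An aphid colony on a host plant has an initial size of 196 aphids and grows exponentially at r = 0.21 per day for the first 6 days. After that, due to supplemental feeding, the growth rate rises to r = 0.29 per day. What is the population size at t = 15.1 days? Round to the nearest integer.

9673 aphids

Phase 1: N(6) = 196·e^(0.21×6) = 196·e^1.26 = 690.983.
Phase 2 runs for 15.1 − 6 = 9.1 days at r = 0.29.
N(15.1) = 690.983·e^(0.29×9.1) = 690.983·e^2.639 = 9673.2.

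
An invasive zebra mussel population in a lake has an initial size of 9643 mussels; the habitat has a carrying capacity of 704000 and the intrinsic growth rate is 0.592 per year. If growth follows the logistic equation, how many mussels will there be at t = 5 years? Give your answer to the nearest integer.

A = (K − N₀)/N₀ = (704000 − 9643)/9643 = 72.006.
N(t) = K/(1 + A·e^(−rt)) = 704000/(1 + 72.006×e^(−0.592×5)).
e^(−2.96) = 0.051819; denominator = 1 + 72.006×0.051819 = 4.7313.
N = 704000/4.7313 = 148797.

148797 mussels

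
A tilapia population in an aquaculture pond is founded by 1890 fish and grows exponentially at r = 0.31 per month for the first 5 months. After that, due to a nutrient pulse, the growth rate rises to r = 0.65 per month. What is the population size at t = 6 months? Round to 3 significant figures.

Phase 1: N(5) = 1890·e^(0.31×5) = 1890·e^1.55 = 8904.68.
Phase 2 runs for 6 − 5 = 1 months at r = 0.65.
N(6) = 8904.68·e^(0.65×1) = 8904.68·e^0.65 = 17057.3.

17100 fish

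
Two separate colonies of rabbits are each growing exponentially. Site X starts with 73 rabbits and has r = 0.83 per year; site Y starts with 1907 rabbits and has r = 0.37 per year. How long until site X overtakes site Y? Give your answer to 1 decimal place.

Set 73·e^(0.83t) = 1907·e^(0.37t).
e^((0.83 − 0.37)t) = 1907/73 → e^(0.46·t) = 26.123.
0.46·t = ln(26.123) = 3.2628, so t = 3.2628/0.46 = 7.0931.

7.1 years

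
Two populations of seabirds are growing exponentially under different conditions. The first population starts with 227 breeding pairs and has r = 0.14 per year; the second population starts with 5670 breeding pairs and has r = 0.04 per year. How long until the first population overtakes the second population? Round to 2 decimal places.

Set 227·e^(0.14t) = 5670·e^(0.04t).
e^((0.14 − 0.04)t) = 5670/227 → e^(0.1·t) = 24.978.
0.1·t = ln(24.978) = 3.218, so t = 3.218/0.1 = 32.18.

32.18 years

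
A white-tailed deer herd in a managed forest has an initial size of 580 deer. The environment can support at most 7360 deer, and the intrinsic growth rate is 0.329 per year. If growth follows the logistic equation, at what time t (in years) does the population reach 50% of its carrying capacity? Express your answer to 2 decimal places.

A = (K − N₀)/N₀ = (7360 − 580)/580 = 11.69.
Solve 7360/(1 + 11.69·e^(−0.329t)) = 3680: 1 + 11.69·e^(−0.329t) = 2, so e^(−0.329t) = 0.0855457.
−0.329·t = ln(0.0855457) = -2.4587, so t = 2.4587/0.329 = 7.4733.

7.47 years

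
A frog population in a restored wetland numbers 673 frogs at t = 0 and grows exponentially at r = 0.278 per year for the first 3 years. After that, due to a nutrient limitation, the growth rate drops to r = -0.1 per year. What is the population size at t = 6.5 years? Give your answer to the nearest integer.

1092 frogs

Phase 1: N(3) = 673·e^(0.278×3) = 673·e^0.834 = 1549.59.
Phase 2 runs for 6.5 − 3 = 3.5 years at r = -0.1.
N(6.5) = 1549.59·e^(-0.1×3.5) = 1549.59·e^-0.35 = 1091.98.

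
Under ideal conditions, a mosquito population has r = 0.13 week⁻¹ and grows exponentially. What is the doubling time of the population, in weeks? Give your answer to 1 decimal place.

5.3 weeks

Doubling time t_d = ln(2)/r = 0.6931/0.13 = 5.3319.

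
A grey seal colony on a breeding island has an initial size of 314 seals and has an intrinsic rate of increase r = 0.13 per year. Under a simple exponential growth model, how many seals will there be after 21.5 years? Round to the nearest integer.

N(t) = N₀·e^(rt) = 314 × e^(0.13×21.5) = 314 × e^2.795.
e^2.795 ≈ 16.363, so N ≈ 314 × 16.363 = 5137.87.

5138 seals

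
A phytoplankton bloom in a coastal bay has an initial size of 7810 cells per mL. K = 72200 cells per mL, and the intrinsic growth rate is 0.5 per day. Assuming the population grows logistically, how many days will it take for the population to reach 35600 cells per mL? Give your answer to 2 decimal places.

4.16 days

A = (K − N₀)/N₀ = (72200 − 7810)/7810 = 8.2446.
Solve 72200/(1 + 8.2446·e^(−0.5t)) = 35600: 1 + 8.2446·e^(−0.5t) = 2.0281, so e^(−0.5t) = 0.124699.
−0.5·t = ln(0.124699) = -2.0819, so t = 2.0819/0.5 = 4.1637.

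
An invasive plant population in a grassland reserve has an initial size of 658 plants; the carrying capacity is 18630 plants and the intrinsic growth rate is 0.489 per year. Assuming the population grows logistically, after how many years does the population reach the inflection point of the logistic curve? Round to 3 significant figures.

6.76 years

Logistic growth is fastest at N = K/2 = 9315.
A = (K − N₀)/N₀ = 27.313. Set K/(1 + A·e^(−rt)) = K/2 → A·e^(−rt) = 1.
e^(−0.489t) = 1/27.313 = 0.0366125, so t = ln(27.313)/0.489 = 3.3074/0.489 = 6.7635.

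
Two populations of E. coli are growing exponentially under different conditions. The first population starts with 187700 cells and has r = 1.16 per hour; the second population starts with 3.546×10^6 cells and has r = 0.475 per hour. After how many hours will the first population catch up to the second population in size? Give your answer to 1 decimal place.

Set 187700·e^(1.16t) = 3.546×10^6·e^(0.475t).
e^((1.16 − 0.475)t) = 3.546×10^6/187700 → e^(0.685·t) = 18.892.
0.685·t = ln(18.892) = 2.9387, so t = 2.9387/0.685 = 4.2901.

4.3 hours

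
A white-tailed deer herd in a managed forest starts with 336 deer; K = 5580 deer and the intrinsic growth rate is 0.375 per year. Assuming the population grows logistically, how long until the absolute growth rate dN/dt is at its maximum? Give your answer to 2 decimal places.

7.33 years

Logistic growth is fastest at N = K/2 = 2790.
A = (K − N₀)/N₀ = 15.607. Set K/(1 + A·e^(−rt)) = K/2 → A·e^(−rt) = 1.
e^(−0.375t) = 1/15.607 = 0.0640732, so t = ln(15.607)/0.375 = 2.7477/0.375 = 7.3273.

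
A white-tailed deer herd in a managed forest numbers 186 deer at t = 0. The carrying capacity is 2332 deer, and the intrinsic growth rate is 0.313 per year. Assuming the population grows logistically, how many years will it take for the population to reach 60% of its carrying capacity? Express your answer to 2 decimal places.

9.11 years

A = (K − N₀)/N₀ = (2332 − 186)/186 = 11.538.
Solve 2332/(1 + 11.538·e^(−0.313t)) = 1399.2: 1 + 11.538·e^(−0.313t) = 1.6667, so e^(−0.313t) = 0.0577819.
−0.313·t = ln(0.0577819) = -2.8511, so t = 2.8511/0.313 = 9.1089.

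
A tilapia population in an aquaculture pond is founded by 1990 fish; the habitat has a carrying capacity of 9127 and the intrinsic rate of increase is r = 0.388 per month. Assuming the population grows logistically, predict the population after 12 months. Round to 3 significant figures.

8830 fish

A = (K − N₀)/N₀ = (9127 − 1990)/1990 = 3.5864.
N(t) = K/(1 + A·e^(−rt)) = 9127/(1 + 3.5864×e^(−0.388×12)).
e^(−4.656) = 0.0095044; denominator = 1 + 3.5864×0.0095044 = 1.0341.
N = 9127/1.0341 = 8826.14.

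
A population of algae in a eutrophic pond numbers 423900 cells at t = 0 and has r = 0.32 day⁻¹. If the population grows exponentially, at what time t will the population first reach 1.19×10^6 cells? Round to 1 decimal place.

Set N₀·e^(rt) = 1.19×10^6: e^(0.32·t) = 1.19×10^6/423900 = 2.8073.
0.32·t = ln(2.8073) = 1.0322, so t = 1.0322/0.32 = 3.2257.

3.2 days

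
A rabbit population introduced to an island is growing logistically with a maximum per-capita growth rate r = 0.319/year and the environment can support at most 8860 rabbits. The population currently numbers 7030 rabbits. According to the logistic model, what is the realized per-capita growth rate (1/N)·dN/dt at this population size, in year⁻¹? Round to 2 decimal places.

0.07 per year

(1/N)·dN/dt = r(1 − N/K) = 0.319 × (1 − 7030/8860).
= 0.319 × 0.20655 = 0.065888.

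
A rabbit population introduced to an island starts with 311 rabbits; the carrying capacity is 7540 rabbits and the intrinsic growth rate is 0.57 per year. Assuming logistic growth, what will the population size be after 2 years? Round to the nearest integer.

894 rabbits

A = (K − N₀)/N₀ = (7540 − 311)/311 = 23.244.
N(t) = K/(1 + A·e^(−rt)) = 7540/(1 + 23.244×e^(−0.57×2)).
e^(−1.14) = 0.31982; denominator = 1 + 23.244×0.31982 = 8.434.
N = 7540/8.434 = 894.001.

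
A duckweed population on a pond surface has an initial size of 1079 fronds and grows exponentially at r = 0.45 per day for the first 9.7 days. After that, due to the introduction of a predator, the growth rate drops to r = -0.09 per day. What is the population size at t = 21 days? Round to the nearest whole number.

30693 fronds

Phase 1: N(9.7) = 1079·e^(0.45×9.7) = 1079·e^4.365 = 84862.7.
Phase 2 runs for 21 − 9.7 = 11.3 days at r = -0.09.
N(21) = 84862.7·e^(-0.09×11.3) = 84862.7·e^-1.017 = 30693.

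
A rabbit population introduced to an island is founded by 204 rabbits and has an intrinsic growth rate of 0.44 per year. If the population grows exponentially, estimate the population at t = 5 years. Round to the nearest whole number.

1841 rabbits

N(t) = N₀·e^(rt) = 204 × e^(0.44×5) = 204 × e^2.2.
e^2.2 ≈ 9.025, so N ≈ 204 × 9.025 = 1841.1.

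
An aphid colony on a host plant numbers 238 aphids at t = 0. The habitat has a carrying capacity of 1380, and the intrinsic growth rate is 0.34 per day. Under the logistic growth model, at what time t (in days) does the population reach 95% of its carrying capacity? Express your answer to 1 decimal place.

13.3 days

A = (K − N₀)/N₀ = (1380 − 238)/238 = 4.7983.
Solve 1380/(1 + 4.7983·e^(−0.34t)) = 1311: 1 + 4.7983·e^(−0.34t) = 1.0526, so e^(−0.34t) = 0.0109688.
−0.34·t = ln(0.0109688) = -4.5127, so t = 4.5127/0.34 = 13.273.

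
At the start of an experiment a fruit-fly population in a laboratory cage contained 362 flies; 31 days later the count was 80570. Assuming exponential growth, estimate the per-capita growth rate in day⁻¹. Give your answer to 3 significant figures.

From N(t) = N₀·e^(rt): e^(r·31) = 80570/362 = 222.57.
r·31 = ln(222.57) = 5.4052, so r = 5.4052/31 = 0.17436.

0.174 per day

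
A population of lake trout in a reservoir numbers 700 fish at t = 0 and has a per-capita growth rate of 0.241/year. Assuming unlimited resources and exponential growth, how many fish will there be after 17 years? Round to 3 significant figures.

42100 fish

N(t) = N₀·e^(rt) = 700 × e^(0.241×17) = 700 × e^4.097.
e^4.097 ≈ 60.16, so N ≈ 700 × 60.16 = 42111.7.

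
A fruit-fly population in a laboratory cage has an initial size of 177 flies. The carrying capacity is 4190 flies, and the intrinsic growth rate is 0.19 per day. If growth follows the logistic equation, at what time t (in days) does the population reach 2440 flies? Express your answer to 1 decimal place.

A = (K − N₀)/N₀ = (4190 − 177)/177 = 22.672.
Solve 4190/(1 + 22.672·e^(−0.19t)) = 2440: 1 + 22.672·e^(−0.19t) = 1.7172, so e^(−0.19t) = 0.0316339.
−0.19·t = ln(0.0316339) = -3.4535, so t = 3.4535/0.19 = 18.176.

18.2 days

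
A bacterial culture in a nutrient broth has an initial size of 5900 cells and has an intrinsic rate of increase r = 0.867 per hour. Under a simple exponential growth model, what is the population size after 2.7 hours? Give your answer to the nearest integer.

N(t) = N₀·e^(rt) = 5900 × e^(0.867×2.7) = 5900 × e^2.341.
e^2.341 ≈ 10.391, so N ≈ 5900 × 10.391 = 61304.4.

61304 cells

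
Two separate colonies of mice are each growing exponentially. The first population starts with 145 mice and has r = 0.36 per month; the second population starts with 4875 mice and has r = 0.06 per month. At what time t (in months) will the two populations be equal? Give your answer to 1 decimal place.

Set 145·e^(0.36t) = 4875·e^(0.06t).
e^((0.36 − 0.06)t) = 4875/145 → e^(0.3·t) = 33.621.
0.3·t = ln(33.621) = 3.5151, so t = 3.5151/0.3 = 11.717.

11.7 months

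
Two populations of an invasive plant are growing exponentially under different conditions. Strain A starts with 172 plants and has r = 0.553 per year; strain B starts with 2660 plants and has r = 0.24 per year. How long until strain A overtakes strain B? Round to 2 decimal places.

8.75 years

Set 172·e^(0.553t) = 2660·e^(0.24t).
e^((0.553 − 0.24)t) = 2660/172 → e^(0.313·t) = 15.465.
0.313·t = ln(15.465) = 2.7386, so t = 2.7386/0.313 = 8.7495.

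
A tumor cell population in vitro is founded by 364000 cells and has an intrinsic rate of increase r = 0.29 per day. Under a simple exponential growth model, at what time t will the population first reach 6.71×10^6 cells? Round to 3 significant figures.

Set N₀·e^(rt) = 6.71×10^6: e^(0.29·t) = 6.71×10^6/364000 = 18.434.
0.29·t = ln(18.434) = 2.9142, so t = 2.9142/0.29 = 10.049.

10.0 days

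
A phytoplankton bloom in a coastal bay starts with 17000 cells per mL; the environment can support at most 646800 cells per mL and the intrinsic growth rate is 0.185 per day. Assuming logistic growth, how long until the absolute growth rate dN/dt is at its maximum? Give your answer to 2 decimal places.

19.53 days

Logistic growth is fastest at N = K/2 = 323400.
A = (K − N₀)/N₀ = 37.047. Set K/(1 + A·e^(−rt)) = K/2 → A·e^(−rt) = 1.
e^(−0.185t) = 1/37.047 = 0.0269927, so t = ln(37.047)/0.185 = 3.6122/0.185 = 19.525.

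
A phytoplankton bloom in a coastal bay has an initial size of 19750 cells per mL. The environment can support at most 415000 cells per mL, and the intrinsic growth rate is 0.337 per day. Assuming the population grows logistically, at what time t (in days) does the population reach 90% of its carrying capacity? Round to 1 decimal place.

A = (K − N₀)/N₀ = (415000 − 19750)/19750 = 20.013.
Solve 415000/(1 + 20.013·e^(−0.337t)) = 373500: 1 + 20.013·e^(−0.337t) = 1.1111, so e^(−0.337t) = 0.00555204.
−0.337·t = ln(0.00555204) = -5.1936, so t = 5.1936/0.337 = 15.411.

15.4 days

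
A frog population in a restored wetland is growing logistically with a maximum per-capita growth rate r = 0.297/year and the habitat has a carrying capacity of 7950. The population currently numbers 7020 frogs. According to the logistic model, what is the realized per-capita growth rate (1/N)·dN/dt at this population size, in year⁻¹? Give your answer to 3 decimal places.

(1/N)·dN/dt = r(1 − N/K) = 0.297 × (1 − 7020/7950).
= 0.297 × 0.11698 = 0.034743.

0.035 per year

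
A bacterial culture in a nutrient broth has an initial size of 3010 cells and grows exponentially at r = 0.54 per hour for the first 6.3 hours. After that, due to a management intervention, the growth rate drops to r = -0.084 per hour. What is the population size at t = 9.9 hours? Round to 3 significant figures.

66800 cells

Phase 1: N(6.3) = 3010·e^(0.54×6.3) = 3010·e^3.402 = 90372.5.
Phase 2 runs for 9.9 − 6.3 = 3.6 hours at r = -0.084.
N(9.9) = 90372.5·e^(-0.084×3.6) = 90372.5·e^-0.3024 = 66789.1.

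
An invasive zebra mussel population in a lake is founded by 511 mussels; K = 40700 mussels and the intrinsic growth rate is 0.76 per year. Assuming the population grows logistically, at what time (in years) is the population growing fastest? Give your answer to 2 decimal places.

Logistic growth is fastest at N = K/2 = 20350.
A = (K − N₀)/N₀ = 78.648. Set K/(1 + A·e^(−rt)) = K/2 → A·e^(−rt) = 1.
e^(−0.76t) = 1/78.648 = 0.0127149, so t = ln(78.648)/0.76 = 4.365/0.76 = 5.7434.

5.74 years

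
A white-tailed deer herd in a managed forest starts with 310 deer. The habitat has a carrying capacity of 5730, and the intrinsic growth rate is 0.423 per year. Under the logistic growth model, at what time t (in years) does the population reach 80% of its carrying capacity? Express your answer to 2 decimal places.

A = (K − N₀)/N₀ = (5730 − 310)/310 = 17.484.
Solve 5730/(1 + 17.484·e^(−0.423t)) = 4584: 1 + 17.484·e^(−0.423t) = 1.25, so e^(−0.423t) = 0.0142989.
−0.423·t = ln(0.0142989) = -4.2476, so t = 4.2476/0.423 = 10.042.

10.04 years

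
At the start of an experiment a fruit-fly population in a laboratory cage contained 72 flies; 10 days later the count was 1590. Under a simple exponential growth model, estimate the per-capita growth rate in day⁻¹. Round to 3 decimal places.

From N(t) = N₀·e^(rt): e^(r·10) = 1590/72 = 22.083.
r·10 = ln(22.083) = 3.0948, so r = 3.0948/10 = 0.30948.

0.309 per day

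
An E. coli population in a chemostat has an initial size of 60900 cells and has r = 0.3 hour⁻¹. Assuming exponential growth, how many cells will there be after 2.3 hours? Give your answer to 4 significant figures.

N(t) = N₀·e^(rt) = 60900 × e^(0.3×2.3) = 60900 × e^0.69.
e^0.69 ≈ 1.9937, so N ≈ 60900 × 1.9937 = 121417.

121400 cells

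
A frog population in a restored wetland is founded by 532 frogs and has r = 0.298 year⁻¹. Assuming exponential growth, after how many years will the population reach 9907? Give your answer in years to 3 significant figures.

Set N₀·e^(rt) = 9907: e^(0.298·t) = 9907/532 = 18.622.
0.298·t = ln(18.622) = 2.9244, so t = 2.9244/0.298 = 9.8133.

9.81 years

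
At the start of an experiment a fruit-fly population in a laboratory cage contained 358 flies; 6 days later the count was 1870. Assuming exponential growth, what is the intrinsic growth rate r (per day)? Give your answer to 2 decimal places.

0.28 per day

From N(t) = N₀·e^(rt): e^(r·6) = 1870/358 = 5.2235.
r·6 = ln(5.2235) = 1.6532, so r = 1.6532/6 = 0.27553.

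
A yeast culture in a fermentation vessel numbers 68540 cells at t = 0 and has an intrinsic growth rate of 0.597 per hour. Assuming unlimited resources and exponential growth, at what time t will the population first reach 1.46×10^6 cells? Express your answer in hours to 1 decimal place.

5.1 hours

Set N₀·e^(rt) = 1.46×10^6: e^(0.597·t) = 1.46×10^6/68540 = 21.301.
0.597·t = ln(21.301) = 3.0588, so t = 3.0588/0.597 = 5.1236.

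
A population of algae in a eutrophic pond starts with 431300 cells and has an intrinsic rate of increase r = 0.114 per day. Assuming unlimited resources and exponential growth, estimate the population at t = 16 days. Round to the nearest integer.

N(t) = N₀·e^(rt) = 431300 × e^(0.114×16) = 431300 × e^1.824.
e^1.824 ≈ 6.1966, so N ≈ 431300 × 6.1966 = 2.672592×10^6.

2672592 cells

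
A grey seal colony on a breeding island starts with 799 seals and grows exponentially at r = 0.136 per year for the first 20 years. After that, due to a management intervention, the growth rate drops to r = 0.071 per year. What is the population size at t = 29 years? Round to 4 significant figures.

Phase 1: N(20) = 799·e^(0.136×20) = 799·e^2.72 = 12129.1.
Phase 2 runs for 29 − 20 = 9 years at r = 0.071.
N(29) = 12129.1·e^(0.071×9) = 12129.1·e^0.639 = 22979.6.

22980 seals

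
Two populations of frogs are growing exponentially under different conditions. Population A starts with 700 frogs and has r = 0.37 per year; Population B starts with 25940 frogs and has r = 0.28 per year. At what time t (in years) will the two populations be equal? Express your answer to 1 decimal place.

Set 700·e^(0.37t) = 25940·e^(0.28t).
e^((0.37 − 0.28)t) = 25940/700 → e^(0.09·t) = 37.057.
0.09·t = ln(37.057) = 3.6125, so t = 3.6125/0.09 = 40.138.

40.1 years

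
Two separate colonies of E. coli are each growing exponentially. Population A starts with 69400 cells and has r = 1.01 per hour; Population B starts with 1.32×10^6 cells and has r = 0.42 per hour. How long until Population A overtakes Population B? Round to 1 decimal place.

5.0 hours

Set 69400·e^(1.01t) = 1.32×10^6·e^(0.42t).
e^((1.01 − 0.42)t) = 1.32×10^6/69400 → e^(0.59·t) = 19.02.
0.59·t = ln(19.02) = 2.9455, so t = 2.9455/0.59 = 4.9924.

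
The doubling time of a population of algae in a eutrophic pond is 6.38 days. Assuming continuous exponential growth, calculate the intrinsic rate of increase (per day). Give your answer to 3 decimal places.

0.109 per day

r = ln(2)/t_d = 0.6931/6.38 = 0.10864.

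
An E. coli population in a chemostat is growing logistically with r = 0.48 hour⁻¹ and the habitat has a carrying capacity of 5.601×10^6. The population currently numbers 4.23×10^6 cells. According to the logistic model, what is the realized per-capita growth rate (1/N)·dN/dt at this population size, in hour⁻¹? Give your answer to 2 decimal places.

(1/N)·dN/dt = r(1 − N/K) = 0.48 × (1 − 4.23×10^6/5.601×10^6).
= 0.48 × 0.24478 = 0.11749.

0.12 per hour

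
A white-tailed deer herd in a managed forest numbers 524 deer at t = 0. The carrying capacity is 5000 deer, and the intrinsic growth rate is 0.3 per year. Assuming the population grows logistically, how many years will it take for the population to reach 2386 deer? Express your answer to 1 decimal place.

6.8 years

A = (K − N₀)/N₀ = (5000 − 524)/524 = 8.542.
Solve 5000/(1 + 8.542·e^(−0.3t)) = 2386: 1 + 8.542·e^(−0.3t) = 2.0956, so e^(−0.3t) = 0.128256.
−0.3·t = ln(0.128256) = -2.0537, so t = 2.0537/0.3 = 6.8458.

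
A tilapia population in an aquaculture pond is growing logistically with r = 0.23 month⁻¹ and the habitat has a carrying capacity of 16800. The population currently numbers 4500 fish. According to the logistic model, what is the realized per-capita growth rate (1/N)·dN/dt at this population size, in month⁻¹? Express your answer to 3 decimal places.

(1/N)·dN/dt = r(1 − N/K) = 0.23 × (1 − 4500/16800).
= 0.23 × 0.73214 = 0.16839.

0.168 per month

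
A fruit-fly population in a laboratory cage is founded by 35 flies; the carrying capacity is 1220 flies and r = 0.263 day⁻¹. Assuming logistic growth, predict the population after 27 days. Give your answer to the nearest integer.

1187 flies

A = (K − N₀)/N₀ = (1220 − 35)/35 = 33.857.
N(t) = K/(1 + A·e^(−rt)) = 1220/(1 + 33.857×e^(−0.263×27)).
e^(−7.101) = 0.00082428; denominator = 1 + 33.857×0.00082428 = 1.0279.
N = 1220/1.0279 = 1186.88.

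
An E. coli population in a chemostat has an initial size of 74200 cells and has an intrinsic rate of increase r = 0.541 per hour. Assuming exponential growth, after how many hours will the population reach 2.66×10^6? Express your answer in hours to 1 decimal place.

6.6 hours

Set N₀·e^(rt) = 2.66×10^6: e^(0.541·t) = 2.66×10^6/74200 = 35.849.
0.541·t = ln(35.849) = 3.5793, so t = 3.5793/0.541 = 6.6161.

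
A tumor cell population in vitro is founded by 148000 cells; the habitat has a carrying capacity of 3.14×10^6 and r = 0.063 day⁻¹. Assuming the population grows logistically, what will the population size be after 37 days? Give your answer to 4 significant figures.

1059000 cells

A = (K − N₀)/N₀ = (3.14×10^6 − 148000)/148000 = 20.216.
N(t) = K/(1 + A·e^(−rt)) = 3.14×10^6/(1 + 20.216×e^(−0.063×37)).
e^(−2.331) = 0.097198; denominator = 1 + 20.216×0.097198 = 2.965.
N = 3.14×10^6/2.965 = 1.059027×10^6.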